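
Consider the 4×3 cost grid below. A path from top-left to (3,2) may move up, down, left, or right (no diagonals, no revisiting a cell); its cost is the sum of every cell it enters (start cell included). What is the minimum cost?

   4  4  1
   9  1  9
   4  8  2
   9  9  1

Path [0,0] -> [0,1] -> [1,1] -> [2,1] -> [2,2] -> [3,2]: 4 + 4 + 1 + 8 + 2 + 1 = 20.

20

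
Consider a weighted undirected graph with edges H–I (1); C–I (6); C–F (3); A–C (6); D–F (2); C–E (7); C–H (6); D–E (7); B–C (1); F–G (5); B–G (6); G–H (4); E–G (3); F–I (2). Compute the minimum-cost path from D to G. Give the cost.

Comparing a few candidate routes:
D -> E -> G: 7 + 3 = 10
D -> F -> C -> H -> G: 2 + 3 + 6 + 4 = 15
D -> F -> I -> H -> G: 2 + 2 + 1 + 4 = 9
D -> F -> G: 2 + 5 = 7
D -> F -> C -> E -> G: 2 + 3 + 7 + 3 = 15
D -> F -> C -> B -> G: 2 + 3 + 1 + 6 = 12
Shortest: 7.

7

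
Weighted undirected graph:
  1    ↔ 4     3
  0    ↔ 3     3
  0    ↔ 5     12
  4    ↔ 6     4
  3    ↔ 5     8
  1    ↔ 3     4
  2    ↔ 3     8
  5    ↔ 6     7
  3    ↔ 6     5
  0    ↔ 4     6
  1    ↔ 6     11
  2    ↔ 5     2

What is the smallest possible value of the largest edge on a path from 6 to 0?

4

A few of the 6→0 routes:
6 -> 3 -> 1 -> 4 -> 0: max(5, 4, 3, 6) = 6
6 -> 4 -> 0: max(4, 6) = 6
6 -> 3 -> 0: max(5, 3) = 5
6 -> 4 -> 1 -> 3 -> 0: max(4, 3, 4, 3) = 4
The minimum achievable maximum is 4.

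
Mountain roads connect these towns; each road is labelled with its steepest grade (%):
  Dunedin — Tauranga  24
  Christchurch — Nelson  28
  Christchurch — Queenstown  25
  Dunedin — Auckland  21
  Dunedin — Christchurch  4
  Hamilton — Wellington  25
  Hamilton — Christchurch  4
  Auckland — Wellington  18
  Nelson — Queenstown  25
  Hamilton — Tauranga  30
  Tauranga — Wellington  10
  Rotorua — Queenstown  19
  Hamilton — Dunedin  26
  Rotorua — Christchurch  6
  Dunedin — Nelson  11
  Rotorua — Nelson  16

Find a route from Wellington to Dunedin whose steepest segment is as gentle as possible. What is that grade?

Comparing a few candidate routes:
Wellington→Hamilton→Christchurch→Rotorua→Queenstown→Nelson→Dunedin: max(25, 4, 6, 19, 25, 11) = 25
Wellington→Auckland→Dunedin: max(18, 21) = 21
Wellington→Tauranga→Dunedin: max(10, 24) = 24
Wellington→Hamilton→Christchurch→Rotorua→Nelson→Dunedin: max(25, 4, 6, 16, 11) = 25
Wellington→Hamilton→Christchurch→Dunedin: max(25, 4, 4) = 25
The minimum achievable maximum is 21%.

21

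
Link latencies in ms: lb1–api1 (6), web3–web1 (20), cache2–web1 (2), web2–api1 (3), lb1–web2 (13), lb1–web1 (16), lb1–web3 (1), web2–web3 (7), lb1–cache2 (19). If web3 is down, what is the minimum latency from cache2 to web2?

Routes from cache2 to web2 avoiding web3:
cache2 -> lb1 -> web2: 19 + 13 = 32
cache2 -> web1 -> lb1 -> api1 -> web2: 2 + 16 + 6 + 3 = 27
cache2 -> web1 -> lb1 -> web2: 2 + 16 + 13 = 31
cache2 -> lb1 -> api1 -> web2: 19 + 6 + 3 = 28
Best route has total 27 ms.

27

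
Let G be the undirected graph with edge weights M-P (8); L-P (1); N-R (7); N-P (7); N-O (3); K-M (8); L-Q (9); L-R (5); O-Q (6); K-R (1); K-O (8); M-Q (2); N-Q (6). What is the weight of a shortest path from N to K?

A few of the N→K routes:
N → P → L → R → K: 7 + 1 + 5 + 1 = 14
N → O → Q → M → K: 3 + 6 + 2 + 8 = 19
N → O → K: 3 + 8 = 11
N → R → K: 7 + 1 = 8
N → Q → M → K: 6 + 2 + 8 = 16
Best route has total 8.

8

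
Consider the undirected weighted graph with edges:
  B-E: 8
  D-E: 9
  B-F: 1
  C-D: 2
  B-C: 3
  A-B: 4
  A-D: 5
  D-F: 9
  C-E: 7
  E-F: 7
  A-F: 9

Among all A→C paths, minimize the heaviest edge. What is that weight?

Some routes from A to C:
A - B - C: max(4, 3) = 4
A - B - F - E - C: max(4, 1, 7, 7) = 7
A - D - C: max(5, 2) = 5
A - B - E - C: max(4, 8, 7) = 8
A - D - F - B - C: max(5, 9, 1, 3) = 9
Best route has worst link 4.

4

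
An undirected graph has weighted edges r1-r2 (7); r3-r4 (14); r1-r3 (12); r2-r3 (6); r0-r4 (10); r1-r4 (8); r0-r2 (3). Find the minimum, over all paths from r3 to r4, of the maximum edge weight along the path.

A few of the r3→r4 routes:
r3 - r2 - r1 - r4: max(6, 7, 8) = 8
r3 - r2 - r0 - r4: max(6, 3, 10) = 10
r3 - r1 - r4: max(12, 8) = 12
r3 - r1 - r2 - r0 - r4: max(12, 7, 3, 10) = 12
Best route has worst link 8.

8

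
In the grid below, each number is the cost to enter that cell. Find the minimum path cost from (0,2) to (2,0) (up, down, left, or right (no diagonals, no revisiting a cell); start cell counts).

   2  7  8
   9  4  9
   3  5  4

Path [0,2] → [0,1] → [1,1] → [2,1] → [2,0]: 8 + 7 + 4 + 5 + 3 = 27.

27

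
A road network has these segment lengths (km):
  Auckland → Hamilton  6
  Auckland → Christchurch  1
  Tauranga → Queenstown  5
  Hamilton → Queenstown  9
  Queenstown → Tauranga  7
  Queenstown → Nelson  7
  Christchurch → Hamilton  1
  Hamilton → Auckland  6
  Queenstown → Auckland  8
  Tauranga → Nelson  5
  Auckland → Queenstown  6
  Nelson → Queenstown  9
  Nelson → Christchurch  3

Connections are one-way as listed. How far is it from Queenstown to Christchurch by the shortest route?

9

Candidate routes:
Queenstown→Nelson→Christchurch: 7 + 3 = 10
Queenstown→Auckland→Christchurch: 8 + 1 = 9
Queenstown→Tauranga→Nelson→Christchurch: 7 + 5 + 3 = 15
Best route has total 9 km.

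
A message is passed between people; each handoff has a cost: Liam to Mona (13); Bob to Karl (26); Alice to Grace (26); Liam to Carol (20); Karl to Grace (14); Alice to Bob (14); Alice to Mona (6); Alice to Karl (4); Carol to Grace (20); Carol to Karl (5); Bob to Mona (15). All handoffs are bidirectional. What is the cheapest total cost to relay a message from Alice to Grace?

Some routes from Alice to Grace:
Alice - Karl - Carol - Grace: 4 + 5 + 20 = 29
Alice - Grace: 26
Alice - Bob - Karl - Grace: 14 + 26 + 14 = 54
Alice - Karl - Grace: 4 + 14 = 18
The minimum is 18.

18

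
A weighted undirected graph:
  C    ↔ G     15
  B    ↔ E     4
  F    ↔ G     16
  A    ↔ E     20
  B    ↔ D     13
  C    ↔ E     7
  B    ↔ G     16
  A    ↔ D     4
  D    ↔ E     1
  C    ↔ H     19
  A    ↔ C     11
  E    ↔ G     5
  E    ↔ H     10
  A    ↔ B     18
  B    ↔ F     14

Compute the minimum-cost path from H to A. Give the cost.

Comparing a few candidate routes:
H → E → C → A: 10 + 7 + 11 = 28
H → E → D → A: 10 + 1 + 4 = 15
H → E → A: 10 + 20 = 30
H → C → A: 19 + 11 = 30
Best route has total 15.

15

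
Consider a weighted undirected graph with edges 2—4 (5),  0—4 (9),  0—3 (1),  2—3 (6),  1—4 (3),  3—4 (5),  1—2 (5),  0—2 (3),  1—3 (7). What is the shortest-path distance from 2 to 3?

4

Checking several routes:
2-0-3: 3 + 1 = 4
2-4-3: 5 + 5 = 10
2-3: 6
Best route has total 4.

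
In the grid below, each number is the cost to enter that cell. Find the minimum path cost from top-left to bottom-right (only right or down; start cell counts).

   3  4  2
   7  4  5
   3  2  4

17

Path r0c0→r0c1→r1c1→r2c1→r2c2: 3 + 4 + 4 + 2 + 4 = 17.
(Top row then right column would cost 18.)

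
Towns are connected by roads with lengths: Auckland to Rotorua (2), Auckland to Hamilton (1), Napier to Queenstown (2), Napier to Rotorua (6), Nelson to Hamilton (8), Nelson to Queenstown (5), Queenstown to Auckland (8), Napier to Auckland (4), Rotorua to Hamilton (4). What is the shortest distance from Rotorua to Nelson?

Comparing a few candidate routes:
Rotorua→Auckland→Hamilton→Nelson: 2 + 1 + 8 = 11
Rotorua→Hamilton→Nelson: 4 + 8 = 12
Rotorua→Auckland→Napier→Queenstown→Nelson: 2 + 4 + 2 + 5 = 13
Rotorua→Auckland→Queenstown→Nelson: 2 + 8 + 5 = 15
Rotorua→Napier→Queenstown→Nelson: 6 + 2 + 5 = 13
Rotorua→Hamilton→Auckland→Napier→Queenstown→Nelson: 4 + 1 + 4 + 2 + 5 = 16
Best route has total 11.

11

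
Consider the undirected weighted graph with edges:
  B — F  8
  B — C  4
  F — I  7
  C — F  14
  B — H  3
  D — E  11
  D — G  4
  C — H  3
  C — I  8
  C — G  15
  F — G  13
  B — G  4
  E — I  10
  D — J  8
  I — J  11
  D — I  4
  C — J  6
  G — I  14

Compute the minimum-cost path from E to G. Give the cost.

Checking several routes:
E -> I -> C -> H -> B -> G: 10 + 8 + 3 + 3 + 4 = 28
E -> I -> D -> G: 10 + 4 + 4 = 18
E -> D -> G: 11 + 4 = 15
E -> I -> G: 10 + 14 = 24
E -> I -> C -> B -> G: 10 + 8 + 4 + 4 = 26
Best route has total 15.

15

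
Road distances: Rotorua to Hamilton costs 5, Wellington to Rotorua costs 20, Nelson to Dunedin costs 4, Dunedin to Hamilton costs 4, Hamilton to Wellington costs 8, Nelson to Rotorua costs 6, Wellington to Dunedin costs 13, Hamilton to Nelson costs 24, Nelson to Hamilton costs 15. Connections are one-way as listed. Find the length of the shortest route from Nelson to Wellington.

Routes from Nelson to Wellington:
Nelson → Rotorua → Hamilton → Wellington: 6 + 5 + 8 = 19
Nelson → Dunedin → Hamilton → Wellington: 4 + 4 + 8 = 16
Nelson → Hamilton → Wellington: 15 + 8 = 23
Shortest: 16.

16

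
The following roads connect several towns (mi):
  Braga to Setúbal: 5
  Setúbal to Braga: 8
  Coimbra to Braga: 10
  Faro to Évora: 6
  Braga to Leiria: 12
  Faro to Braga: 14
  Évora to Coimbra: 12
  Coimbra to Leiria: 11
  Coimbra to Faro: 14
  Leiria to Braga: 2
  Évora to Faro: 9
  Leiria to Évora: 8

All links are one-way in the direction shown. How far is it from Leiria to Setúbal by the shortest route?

7

Candidate routes:
Leiria - Évora - Coimbra - Braga - Setúbal: 8 + 12 + 10 + 5 = 35
Leiria - Évora - Coimbra - Faro - Braga - Setúbal: 8 + 12 + 14 + 14 + 5 = 53
Leiria - Évora - Faro - Braga - Setúbal: 8 + 9 + 14 + 5 = 36
Leiria - Braga - Setúbal: 2 + 5 = 7
The minimum is 7 mi.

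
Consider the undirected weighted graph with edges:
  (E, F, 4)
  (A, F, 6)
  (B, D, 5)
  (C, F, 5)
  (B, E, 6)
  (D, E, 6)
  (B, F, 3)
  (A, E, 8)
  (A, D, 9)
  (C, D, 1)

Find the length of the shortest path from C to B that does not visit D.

Paths from C to B avoiding D:
C -> F -> B: 5 + 3 = 8
C -> F -> E -> B: 5 + 4 + 6 = 15
C -> F -> A -> E -> B: 5 + 6 + 8 + 6 = 25
Shortest: 8.

8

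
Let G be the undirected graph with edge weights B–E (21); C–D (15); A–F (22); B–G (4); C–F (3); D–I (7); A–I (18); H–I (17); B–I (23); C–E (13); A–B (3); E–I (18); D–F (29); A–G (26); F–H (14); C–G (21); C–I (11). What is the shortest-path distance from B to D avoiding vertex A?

Some routes from B to D avoiding A:
B-I-C-D: 23 + 11 + 15 = 49
B-E-C-D: 21 + 13 + 15 = 49
B-G-C-I-D: 4 + 21 + 11 + 7 = 43
B-E-I-D: 21 + 18 + 7 = 46
B-I-D: 23 + 7 = 30
B-G-C-D: 4 + 21 + 15 = 40
Best route has total 30.

30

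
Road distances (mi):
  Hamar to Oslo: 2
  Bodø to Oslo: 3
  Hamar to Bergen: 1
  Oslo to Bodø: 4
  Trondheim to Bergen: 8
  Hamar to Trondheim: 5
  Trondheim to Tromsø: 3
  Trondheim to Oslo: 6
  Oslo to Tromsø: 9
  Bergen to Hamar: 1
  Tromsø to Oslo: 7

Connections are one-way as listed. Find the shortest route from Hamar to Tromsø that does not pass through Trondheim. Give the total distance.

Routes from Hamar to Tromsø avoiding Trondheim:
Hamar→Oslo→Tromsø: 2 + 9 = 11
The minimum is 11 mi.

11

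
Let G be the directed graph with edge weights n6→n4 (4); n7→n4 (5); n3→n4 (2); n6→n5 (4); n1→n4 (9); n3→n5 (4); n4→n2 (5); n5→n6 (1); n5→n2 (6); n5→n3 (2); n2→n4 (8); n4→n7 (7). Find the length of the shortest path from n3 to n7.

9

Candidate routes:
n3 - n4 - n7: 2 + 7 = 9
n3 - n5 - n2 - n4 - n7: 4 + 6 + 8 + 7 = 25
n3 - n5 - n6 - n4 - n7: 4 + 1 + 4 + 7 = 16
Best route has total 9.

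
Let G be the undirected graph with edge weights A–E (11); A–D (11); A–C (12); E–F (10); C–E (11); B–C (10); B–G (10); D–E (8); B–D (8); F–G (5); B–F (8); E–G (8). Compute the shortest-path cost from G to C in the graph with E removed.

20

A few of the G→C routes:
G→B→D→A→C: 10 + 8 + 11 + 12 = 41
G→B→C: 10 + 10 = 20
G→F→B→C: 5 + 8 + 10 = 23
Shortest: 20.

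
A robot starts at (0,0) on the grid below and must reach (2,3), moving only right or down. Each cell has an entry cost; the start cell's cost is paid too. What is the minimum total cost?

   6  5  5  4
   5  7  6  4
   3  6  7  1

Best path: (0,0) (0,1) (0,2) (0,3) (1,3) (2,3)
Cost: 6 + 5 + 5 + 4 + 4 + 1 = 25

25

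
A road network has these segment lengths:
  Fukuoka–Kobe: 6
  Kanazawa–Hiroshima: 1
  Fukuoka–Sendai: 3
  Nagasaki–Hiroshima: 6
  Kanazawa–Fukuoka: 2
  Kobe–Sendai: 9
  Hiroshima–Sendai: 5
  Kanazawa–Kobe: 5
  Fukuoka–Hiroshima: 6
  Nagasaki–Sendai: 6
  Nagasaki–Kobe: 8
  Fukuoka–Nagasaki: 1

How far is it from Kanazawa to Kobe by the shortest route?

5

A few of the Kanazawa→Kobe routes:
Kanazawa - Kobe: 5
Kanazawa - Fukuoka - Kobe: 2 + 6 = 8
Kanazawa - Fukuoka - Nagasaki - Kobe: 2 + 1 + 8 = 11
The minimum is 5.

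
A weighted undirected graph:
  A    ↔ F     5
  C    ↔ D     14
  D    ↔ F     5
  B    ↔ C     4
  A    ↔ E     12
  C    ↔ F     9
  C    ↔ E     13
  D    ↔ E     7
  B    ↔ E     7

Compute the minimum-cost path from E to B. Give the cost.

7

Paths from E to B:
E - A - F - D - C - B: 12 + 5 + 5 + 14 + 4 = 40
E - A - F - C - B: 12 + 5 + 9 + 4 = 30
E - D - C - B: 7 + 14 + 4 = 25
E - D - F - C - B: 7 + 5 + 9 + 4 = 25
E - C - B: 13 + 4 = 17
E - B: 7
Best route has total 7.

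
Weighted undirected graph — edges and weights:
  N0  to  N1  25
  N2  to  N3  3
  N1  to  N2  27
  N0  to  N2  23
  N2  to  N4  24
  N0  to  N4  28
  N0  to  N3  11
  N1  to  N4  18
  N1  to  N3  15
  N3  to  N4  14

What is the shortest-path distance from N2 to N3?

3

Comparing a few candidate routes:
N2→N0→N3: 23 + 11 = 34
N2→N4→N3: 24 + 14 = 38
N2→N3: 3
The minimum is 3.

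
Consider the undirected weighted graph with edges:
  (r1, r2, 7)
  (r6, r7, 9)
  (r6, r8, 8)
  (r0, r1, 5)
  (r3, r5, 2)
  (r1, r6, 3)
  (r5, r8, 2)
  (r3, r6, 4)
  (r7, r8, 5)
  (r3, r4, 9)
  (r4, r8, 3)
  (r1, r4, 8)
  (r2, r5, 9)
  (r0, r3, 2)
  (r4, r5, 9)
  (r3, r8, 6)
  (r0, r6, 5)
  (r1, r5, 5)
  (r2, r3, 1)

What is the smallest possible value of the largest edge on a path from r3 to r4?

Checking several routes:
r3 - r5 - r8 - r4: max(2, 2, 3) = 3
r3 - r6 - r0 - r1 - r5 - r8 - r4: max(4, 5, 5, 5, 2, 3) = 5
r3 - r6 - r1 - r5 - r8 - r4: max(4, 3, 5, 2, 3) = 5
r3 - r8 - r4: max(6, 3) = 6
r3 - r0 - r6 - r1 - r5 - r8 - r4: max(2, 5, 3, 5, 2, 3) = 5
r3 - r0 - r1 - r5 - r8 - r4: max(2, 5, 5, 2, 3) = 5
Best route has worst link 3.

3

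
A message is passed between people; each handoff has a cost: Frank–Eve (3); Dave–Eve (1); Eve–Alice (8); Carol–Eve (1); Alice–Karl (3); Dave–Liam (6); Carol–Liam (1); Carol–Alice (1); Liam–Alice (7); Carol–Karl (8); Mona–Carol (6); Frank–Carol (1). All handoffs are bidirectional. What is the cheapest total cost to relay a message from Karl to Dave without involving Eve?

11

Paths from Karl to Dave avoiding Eve:
Karl → Alice → Carol → Liam → Dave: 3 + 1 + 1 + 6 = 11
Karl → Carol → Alice → Liam → Dave: 8 + 1 + 7 + 6 = 22
Karl → Alice → Liam → Dave: 3 + 7 + 6 = 16
Karl → Carol → Liam → Dave: 8 + 1 + 6 = 15
Shortest: 11.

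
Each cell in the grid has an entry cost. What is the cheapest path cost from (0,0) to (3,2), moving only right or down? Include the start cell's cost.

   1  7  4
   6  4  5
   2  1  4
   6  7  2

Best path: r0c0 -> r1c0 -> r2c0 -> r2c1 -> r2c2 -> r3c2
Cost: 1 + 6 + 2 + 1 + 4 + 2 = 16
(Top row then right column would cost 23.)

16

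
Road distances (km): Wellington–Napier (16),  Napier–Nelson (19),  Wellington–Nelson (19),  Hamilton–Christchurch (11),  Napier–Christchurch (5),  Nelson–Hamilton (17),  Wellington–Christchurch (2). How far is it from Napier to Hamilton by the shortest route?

A few of the Napier→Hamilton routes:
Napier-Christchurch-Hamilton: 5 + 11 = 16
Napier-Christchurch-Wellington-Nelson-Hamilton: 5 + 2 + 19 + 17 = 43
Napier-Wellington-Christchurch-Hamilton: 16 + 2 + 11 = 29
Napier-Nelson-Wellington-Christchurch-Hamilton: 19 + 19 + 2 + 11 = 51
Napier-Nelson-Hamilton: 19 + 17 = 36
The minimum is 16 km.

16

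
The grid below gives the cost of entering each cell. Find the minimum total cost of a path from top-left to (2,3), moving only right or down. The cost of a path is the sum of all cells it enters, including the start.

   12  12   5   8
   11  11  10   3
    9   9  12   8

Take [0,0] → [0,1] → [0,2] → [0,3] → [1,3] → [2,3] for a total of 12 + 12 + 5 + 8 + 3 + 8 = 48.

48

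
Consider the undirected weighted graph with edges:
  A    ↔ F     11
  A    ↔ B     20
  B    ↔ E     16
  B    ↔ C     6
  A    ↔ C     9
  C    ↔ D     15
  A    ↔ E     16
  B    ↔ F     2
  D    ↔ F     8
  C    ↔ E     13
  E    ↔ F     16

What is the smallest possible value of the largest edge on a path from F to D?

Some routes from F to D:
F -> A -> C -> D: max(11, 9, 15) = 15
F -> B -> E -> A -> C -> D: max(2, 16, 16, 9, 15) = 16
F -> B -> C -> D: max(2, 6, 15) = 15
F -> D: max(8) = 8
F -> E -> A -> C -> D: max(16, 16, 9, 15) = 16
F -> B -> E -> C -> D: max(2, 16, 13, 15) = 16
The minimum achievable maximum is 8.

8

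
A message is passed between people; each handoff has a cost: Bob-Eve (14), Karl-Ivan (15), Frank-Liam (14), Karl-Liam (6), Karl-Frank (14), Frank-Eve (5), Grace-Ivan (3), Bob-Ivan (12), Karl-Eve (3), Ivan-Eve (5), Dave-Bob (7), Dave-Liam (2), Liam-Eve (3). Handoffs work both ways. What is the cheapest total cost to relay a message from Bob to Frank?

17

Checking several routes:
Bob → Ivan → Eve → Frank: 12 + 5 + 5 = 22
Bob → Eve → Frank: 14 + 5 = 19
Bob → Dave → Liam → Frank: 7 + 2 + 14 = 23
Bob → Dave → Liam → Eve → Frank: 7 + 2 + 3 + 5 = 17
Best route has total 17.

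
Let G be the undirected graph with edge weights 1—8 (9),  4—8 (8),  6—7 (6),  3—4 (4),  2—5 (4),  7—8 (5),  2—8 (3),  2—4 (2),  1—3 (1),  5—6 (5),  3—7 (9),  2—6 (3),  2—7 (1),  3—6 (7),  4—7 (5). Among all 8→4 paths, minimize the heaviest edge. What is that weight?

Comparing a few candidate routes:
8-7-4: max(5, 5) = 5
8-7-2-4: max(5, 1, 2) = 5
8-2-7-4: max(3, 1, 5) = 5
8-2-4: max(3, 2) = 3
The minimum achievable maximum is 3.

3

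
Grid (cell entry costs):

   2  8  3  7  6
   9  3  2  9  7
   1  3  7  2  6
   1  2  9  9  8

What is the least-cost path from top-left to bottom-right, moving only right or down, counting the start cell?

One optimal route is (0,0) (0,1) (0,2) (1,2) (2,2) (2,3) (2,4) (3,4).
Its cost is 2 + 8 + 3 + 2 + 7 + 2 + 6 + 8 = 38.

38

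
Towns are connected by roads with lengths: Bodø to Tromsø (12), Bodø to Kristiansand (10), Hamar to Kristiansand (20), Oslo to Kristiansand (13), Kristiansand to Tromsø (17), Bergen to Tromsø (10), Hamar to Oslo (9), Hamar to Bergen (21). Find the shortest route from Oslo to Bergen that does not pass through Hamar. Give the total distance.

40

Paths from Oslo to Bergen avoiding Hamar:
Oslo → Kristiansand → Bodø → Tromsø → Bergen: 13 + 10 + 12 + 10 = 45
Oslo → Kristiansand → Tromsø → Bergen: 13 + 17 + 10 = 40
Shortest: 40.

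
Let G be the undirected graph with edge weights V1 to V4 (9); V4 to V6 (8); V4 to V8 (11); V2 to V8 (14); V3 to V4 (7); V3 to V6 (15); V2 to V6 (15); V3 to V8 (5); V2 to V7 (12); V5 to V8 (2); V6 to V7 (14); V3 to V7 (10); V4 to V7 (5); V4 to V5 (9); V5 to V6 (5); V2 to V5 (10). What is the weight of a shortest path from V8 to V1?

Checking several routes:
V8 - V5 - V6 - V4 - V1: 2 + 5 + 8 + 9 = 24
V8 - V3 - V4 - V1: 5 + 7 + 9 = 21
V8 - V4 - V1: 11 + 9 = 20
V8 - V5 - V4 - V1: 2 + 9 + 9 = 20
V8 - V3 - V7 - V4 - V1: 5 + 10 + 5 + 9 = 29
Shortest: 20.

20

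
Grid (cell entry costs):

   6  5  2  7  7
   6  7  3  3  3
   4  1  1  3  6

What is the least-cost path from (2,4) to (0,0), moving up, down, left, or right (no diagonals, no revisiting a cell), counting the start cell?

Cheapest: (2,4)→(2,3)→(2,2)→(1,2)→(0,2)→(0,1)→(0,0)
  6 + 3 + 1 + 3 + 2 + 5 + 6 = 26

26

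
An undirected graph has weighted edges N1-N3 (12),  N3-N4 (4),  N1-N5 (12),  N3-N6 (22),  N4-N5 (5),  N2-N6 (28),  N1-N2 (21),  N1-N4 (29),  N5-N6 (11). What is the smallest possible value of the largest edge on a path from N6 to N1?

Some routes from N6 to N1:
N6-N5-N1: max(11, 12) = 12
N6-N5-N4-N3-N1: max(11, 5, 4, 12) = 12
N6-N3-N4-N5-N1: max(22, 4, 5, 12) = 22
Best route has worst link 12.

12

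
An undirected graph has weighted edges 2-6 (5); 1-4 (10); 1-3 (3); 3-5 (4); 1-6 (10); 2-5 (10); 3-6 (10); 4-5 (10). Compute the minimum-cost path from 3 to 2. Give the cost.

A few of the 3→2 routes:
3-5-2: 4 + 10 = 14
3-5-4-1-6-2: 4 + 10 + 10 + 10 + 5 = 39
3-1-4-5-2: 3 + 10 + 10 + 10 = 33
3-6-2: 10 + 5 = 15
3-1-6-2: 3 + 10 + 5 = 18
The minimum is 14.

14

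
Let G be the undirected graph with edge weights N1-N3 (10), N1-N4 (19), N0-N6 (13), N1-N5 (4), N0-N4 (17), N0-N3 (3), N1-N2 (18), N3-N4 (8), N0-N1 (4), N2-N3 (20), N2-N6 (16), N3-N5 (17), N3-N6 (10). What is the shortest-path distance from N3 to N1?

Some routes from N3 to N1:
N3 -> N1: 10
N3 -> N6 -> N0 -> N1: 10 + 13 + 4 = 27
N3 -> N5 -> N1: 17 + 4 = 21
N3 -> N0 -> N1: 3 + 4 = 7
Best route has total 7.

7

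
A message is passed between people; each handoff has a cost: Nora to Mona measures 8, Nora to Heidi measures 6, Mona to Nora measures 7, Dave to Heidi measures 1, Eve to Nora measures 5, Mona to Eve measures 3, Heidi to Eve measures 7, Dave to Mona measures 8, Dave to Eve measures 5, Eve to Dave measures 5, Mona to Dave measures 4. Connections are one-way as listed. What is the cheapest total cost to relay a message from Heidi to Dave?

Paths from Heidi to Dave:
Heidi→Eve→Dave: 7 + 5 = 12
Heidi→Eve→Nora→Mona→Dave: 7 + 5 + 8 + 4 = 24
Shortest: 12.

12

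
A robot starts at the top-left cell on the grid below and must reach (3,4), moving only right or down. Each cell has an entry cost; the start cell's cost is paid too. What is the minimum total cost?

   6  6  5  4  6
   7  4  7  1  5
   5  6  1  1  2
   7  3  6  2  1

26

Cheapest: r0c0→r0c1→r0c2→r0c3→r1c3→r2c3→r2c4→r3c4
  6 + 6 + 5 + 4 + 1 + 1 + 2 + 1 = 26
For comparison, the top-then-right route costs 35.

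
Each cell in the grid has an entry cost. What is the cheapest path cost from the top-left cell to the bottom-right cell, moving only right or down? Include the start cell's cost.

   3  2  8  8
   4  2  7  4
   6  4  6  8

Best path: (0,0) -> (0,1) -> (1,1) -> (2,1) -> (2,2) -> (2,3)
Cost: 3 + 2 + 2 + 4 + 6 + 8 = 25
For comparison, the top-then-right route costs 33.

25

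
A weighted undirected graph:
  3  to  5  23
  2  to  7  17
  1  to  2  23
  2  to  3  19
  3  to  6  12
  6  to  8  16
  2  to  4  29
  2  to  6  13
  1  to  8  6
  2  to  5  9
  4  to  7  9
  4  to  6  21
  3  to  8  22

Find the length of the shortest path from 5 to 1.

A few of the 5→1 routes:
5→3→6→8→1: 23 + 12 + 16 + 6 = 57
5→2→1: 9 + 23 = 32
5→3→8→1: 23 + 22 + 6 = 51
5→2→6→8→1: 9 + 13 + 16 + 6 = 44
5→2→3→8→1: 9 + 19 + 22 + 6 = 56
Shortest: 32.

32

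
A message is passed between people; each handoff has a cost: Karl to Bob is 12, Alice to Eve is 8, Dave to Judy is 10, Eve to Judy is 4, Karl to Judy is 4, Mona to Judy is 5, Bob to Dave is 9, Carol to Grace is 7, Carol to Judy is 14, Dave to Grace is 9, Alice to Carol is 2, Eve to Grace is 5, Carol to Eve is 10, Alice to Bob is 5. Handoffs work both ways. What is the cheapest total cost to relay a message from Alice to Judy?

Some routes from Alice to Judy:
Alice→Carol→Judy: 2 + 14 = 16
Alice→Eve→Judy: 8 + 4 = 12
Alice→Carol→Grace→Eve→Judy: 2 + 7 + 5 + 4 = 18
Alice→Carol→Eve→Judy: 2 + 10 + 4 = 16
Best route has total 12.

12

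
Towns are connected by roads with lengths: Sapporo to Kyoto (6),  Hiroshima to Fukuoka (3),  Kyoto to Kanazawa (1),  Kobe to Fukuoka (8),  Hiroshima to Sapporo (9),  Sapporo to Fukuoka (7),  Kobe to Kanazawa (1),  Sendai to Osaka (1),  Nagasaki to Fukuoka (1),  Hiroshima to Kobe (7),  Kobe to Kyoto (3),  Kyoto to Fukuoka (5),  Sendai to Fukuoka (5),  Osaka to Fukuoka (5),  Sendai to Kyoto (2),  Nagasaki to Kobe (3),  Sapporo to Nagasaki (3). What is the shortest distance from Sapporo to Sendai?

Checking several routes:
Sapporo-Kyoto-Sendai: 6 + 2 = 8
Sapporo-Nagasaki-Fukuoka-Osaka-Sendai: 3 + 1 + 5 + 1 = 10
Sapporo-Nagasaki-Kobe-Kanazawa-Kyoto-Sendai: 3 + 3 + 1 + 1 + 2 = 10
Sapporo-Nagasaki-Fukuoka-Sendai: 3 + 1 + 5 = 9
Best route has total 8.

8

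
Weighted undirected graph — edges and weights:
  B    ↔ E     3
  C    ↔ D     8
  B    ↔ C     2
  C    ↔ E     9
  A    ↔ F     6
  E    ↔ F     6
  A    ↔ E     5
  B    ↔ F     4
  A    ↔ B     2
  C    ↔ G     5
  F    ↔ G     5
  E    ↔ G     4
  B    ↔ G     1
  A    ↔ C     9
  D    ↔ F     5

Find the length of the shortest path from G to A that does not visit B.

9

Checking several routes:
G-F-A: 5 + 6 = 11
G-E-A: 4 + 5 = 9
G-C-A: 5 + 9 = 14
Best route has total 9.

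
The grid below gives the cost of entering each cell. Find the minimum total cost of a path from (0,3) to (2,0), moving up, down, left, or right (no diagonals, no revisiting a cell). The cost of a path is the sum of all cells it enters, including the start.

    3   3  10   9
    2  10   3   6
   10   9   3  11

37

Take (0,3) → (0,2) → (0,1) → (0,0) → (1,0) → (2,0) for a total of 9 + 10 + 3 + 3 + 2 + 10 = 37.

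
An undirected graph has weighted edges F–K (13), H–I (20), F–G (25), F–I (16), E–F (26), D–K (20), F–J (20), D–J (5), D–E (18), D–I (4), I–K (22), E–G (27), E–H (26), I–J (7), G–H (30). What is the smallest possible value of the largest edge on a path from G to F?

25

Some routes from G to F:
G - E - D - K - I - F: max(27, 18, 20, 22, 16) = 27
G - E - D - K - I - J - F: max(27, 18, 20, 22, 7, 20) = 27
G - F: max(25) = 25
G - E - F: max(27, 26) = 27
Best route has worst link 25.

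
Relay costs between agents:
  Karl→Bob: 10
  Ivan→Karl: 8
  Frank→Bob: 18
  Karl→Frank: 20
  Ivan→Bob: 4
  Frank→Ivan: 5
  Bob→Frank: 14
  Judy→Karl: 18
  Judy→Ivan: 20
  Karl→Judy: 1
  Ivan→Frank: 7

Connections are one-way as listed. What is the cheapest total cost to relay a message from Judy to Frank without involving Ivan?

Paths from Judy to Frank avoiding Ivan:
Judy - Karl - Frank: 18 + 20 = 38
Judy - Karl - Bob - Frank: 18 + 10 + 14 = 42
The minimum is 38.

38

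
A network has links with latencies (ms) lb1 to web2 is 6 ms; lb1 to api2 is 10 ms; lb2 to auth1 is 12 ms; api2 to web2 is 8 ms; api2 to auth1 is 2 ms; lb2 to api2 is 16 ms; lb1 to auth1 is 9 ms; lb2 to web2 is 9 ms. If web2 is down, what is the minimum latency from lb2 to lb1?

21

Candidate routes:
lb2 -> api2 -> auth1 -> lb1: 16 + 2 + 9 = 27
lb2 -> auth1 -> api2 -> lb1: 12 + 2 + 10 = 24
lb2 -> api2 -> lb1: 16 + 10 = 26
lb2 -> auth1 -> lb1: 12 + 9 = 21
Shortest: 21 ms.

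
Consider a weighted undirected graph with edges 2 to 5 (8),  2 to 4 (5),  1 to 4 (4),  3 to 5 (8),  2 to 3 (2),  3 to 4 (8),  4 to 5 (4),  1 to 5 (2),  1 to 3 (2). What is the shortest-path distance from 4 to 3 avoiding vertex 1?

Some routes from 4 to 3 avoiding 1:
4→2→3: 5 + 2 = 7
4→3: 8
4→5→2→3: 4 + 8 + 2 = 14
4→5→3: 4 + 8 = 12
The minimum is 7.

7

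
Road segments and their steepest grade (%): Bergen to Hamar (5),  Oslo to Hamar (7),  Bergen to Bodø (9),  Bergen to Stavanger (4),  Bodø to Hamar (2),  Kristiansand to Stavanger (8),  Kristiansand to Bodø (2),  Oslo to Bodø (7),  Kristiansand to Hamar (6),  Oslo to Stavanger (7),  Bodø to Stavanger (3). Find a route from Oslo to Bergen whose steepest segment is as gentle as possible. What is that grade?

7

A few of the Oslo→Bergen routes:
Oslo → Hamar → Bergen: max(7, 5) = 7
Oslo → Hamar → Bodø → Stavanger → Bergen: max(7, 2, 3, 4) = 7
Oslo → Stavanger → Bodø → Kristiansand → Hamar → Bergen: max(7, 3, 2, 6, 5) = 7
Oslo → Stavanger → Bodø → Hamar → Bergen: max(7, 3, 2, 5) = 7
Oslo → Stavanger → Bergen: max(7, 4) = 7
The minimum achievable maximum is 7%.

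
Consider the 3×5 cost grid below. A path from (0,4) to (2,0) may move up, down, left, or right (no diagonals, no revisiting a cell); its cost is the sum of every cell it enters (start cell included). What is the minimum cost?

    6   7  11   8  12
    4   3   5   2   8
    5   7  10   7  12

39

Path r0c4 → r0c3 → r1c3 → r1c2 → r1c1 → r1c0 → r2c0: 12 + 8 + 2 + 5 + 3 + 4 + 5 = 39.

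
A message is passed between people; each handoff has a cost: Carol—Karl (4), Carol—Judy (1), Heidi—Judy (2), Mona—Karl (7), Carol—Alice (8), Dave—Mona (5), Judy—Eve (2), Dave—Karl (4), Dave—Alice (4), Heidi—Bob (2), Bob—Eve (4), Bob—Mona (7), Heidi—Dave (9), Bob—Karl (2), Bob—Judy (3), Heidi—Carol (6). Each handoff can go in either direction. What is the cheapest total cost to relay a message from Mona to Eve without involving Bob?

14

A few of the Mona→Eve routes:
Mona→Karl→Carol→Judy→Eve: 7 + 4 + 1 + 2 = 14
Mona→Dave→Alice→Carol→Judy→Eve: 5 + 4 + 8 + 1 + 2 = 20
Mona→Dave→Heidi→Judy→Eve: 5 + 9 + 2 + 2 = 18
Mona→Dave→Karl→Carol→Judy→Eve: 5 + 4 + 4 + 1 + 2 = 16
The minimum is 14.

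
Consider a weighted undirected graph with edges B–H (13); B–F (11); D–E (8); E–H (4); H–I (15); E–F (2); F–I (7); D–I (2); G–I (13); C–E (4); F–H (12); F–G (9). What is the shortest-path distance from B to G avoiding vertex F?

Paths from B to G avoiding F:
B-H-I-G: 13 + 15 + 13 = 41
B-H-E-D-I-G: 13 + 4 + 8 + 2 + 13 = 40
The minimum is 40.

40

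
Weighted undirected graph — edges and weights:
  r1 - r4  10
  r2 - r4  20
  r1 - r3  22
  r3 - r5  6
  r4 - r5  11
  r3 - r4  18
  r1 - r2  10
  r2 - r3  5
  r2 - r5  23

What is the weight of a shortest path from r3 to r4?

17

Checking several routes:
r3→r5→r4: 6 + 11 = 17
r3→r1→r4: 22 + 10 = 32
r3→r2→r1→r4: 5 + 10 + 10 = 25
r3→r4: 18
r3→r2→r4: 5 + 20 = 25
Best route has total 17.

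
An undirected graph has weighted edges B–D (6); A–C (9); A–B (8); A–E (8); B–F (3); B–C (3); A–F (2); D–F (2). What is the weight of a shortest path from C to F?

Comparing a few candidate routes:
C → B → D → F: 3 + 6 + 2 = 11
C → B → A → F: 3 + 8 + 2 = 13
C → B → F: 3 + 3 = 6
C → A → F: 9 + 2 = 11
C → A → B → F: 9 + 8 + 3 = 20
Shortest: 6.

6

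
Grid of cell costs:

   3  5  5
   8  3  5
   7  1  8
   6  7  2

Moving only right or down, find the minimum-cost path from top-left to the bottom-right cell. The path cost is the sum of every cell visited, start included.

Path (0,0)→(0,1)→(1,1)→(2,1)→(3,1)→(3,2): 3 + 5 + 3 + 1 + 7 + 2 = 21.
For comparison, the top-then-right route costs 28.

21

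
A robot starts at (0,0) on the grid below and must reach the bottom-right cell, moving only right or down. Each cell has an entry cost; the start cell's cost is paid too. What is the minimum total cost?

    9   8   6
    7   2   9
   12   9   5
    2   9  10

42

Best path: r0c0→r1c0→r1c1→r1c2→r2c2→r3c2
Cost: 9 + 7 + 2 + 9 + 5 + 10 = 42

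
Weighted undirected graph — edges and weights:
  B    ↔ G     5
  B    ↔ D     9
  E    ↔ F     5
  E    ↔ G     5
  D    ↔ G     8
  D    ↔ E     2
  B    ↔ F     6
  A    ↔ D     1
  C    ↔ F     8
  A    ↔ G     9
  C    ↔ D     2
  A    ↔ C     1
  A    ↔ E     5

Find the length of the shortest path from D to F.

Some routes from D to F:
D→C→F: 2 + 8 = 10
D→E→F: 2 + 5 = 7
D→A→C→F: 1 + 1 + 8 = 10
Shortest: 7.

7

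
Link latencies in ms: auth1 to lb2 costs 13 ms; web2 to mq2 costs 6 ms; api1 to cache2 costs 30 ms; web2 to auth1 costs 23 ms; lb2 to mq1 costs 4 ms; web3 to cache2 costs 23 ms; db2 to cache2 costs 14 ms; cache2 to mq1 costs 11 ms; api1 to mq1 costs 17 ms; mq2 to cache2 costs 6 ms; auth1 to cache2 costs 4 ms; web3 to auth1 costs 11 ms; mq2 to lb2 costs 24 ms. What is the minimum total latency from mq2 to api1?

Checking several routes:
mq2→lb2→mq1→api1: 24 + 4 + 17 = 45
mq2→cache2→auth1→lb2→mq1→api1: 6 + 4 + 13 + 4 + 17 = 44
mq2→web2→auth1→cache2→mq1→api1: 6 + 23 + 4 + 11 + 17 = 61
mq2→cache2→api1: 6 + 30 = 36
mq2→cache2→mq1→api1: 6 + 11 + 17 = 34
Shortest: 34 ms.

34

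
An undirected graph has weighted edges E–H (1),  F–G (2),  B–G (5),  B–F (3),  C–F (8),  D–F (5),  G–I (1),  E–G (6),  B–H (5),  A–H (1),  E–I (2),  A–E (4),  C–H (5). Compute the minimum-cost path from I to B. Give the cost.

A few of the I→B routes:
I-G-B: 1 + 5 = 6
I-E-H-B: 2 + 1 + 5 = 8
I-G-F-B: 1 + 2 + 3 = 6
Shortest: 6.

6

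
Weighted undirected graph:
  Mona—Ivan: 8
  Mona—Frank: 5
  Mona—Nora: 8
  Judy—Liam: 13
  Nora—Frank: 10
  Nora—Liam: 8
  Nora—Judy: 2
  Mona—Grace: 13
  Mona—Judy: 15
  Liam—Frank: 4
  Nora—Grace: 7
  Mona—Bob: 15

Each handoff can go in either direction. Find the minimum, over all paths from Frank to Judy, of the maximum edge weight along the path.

8

A few of the Frank→Judy routes:
Frank-Liam-Nora-Judy: max(4, 8, 2) = 8
Frank-Liam-Judy: max(4, 13) = 13
Frank-Nora-Liam-Judy: max(10, 8, 13) = 13
Frank-Nora-Judy: max(10, 2) = 10
Frank-Mona-Nora-Liam-Judy: max(5, 8, 8, 13) = 13
Frank-Mona-Nora-Judy: max(5, 8, 2) = 8
Smallest bottleneck: 8.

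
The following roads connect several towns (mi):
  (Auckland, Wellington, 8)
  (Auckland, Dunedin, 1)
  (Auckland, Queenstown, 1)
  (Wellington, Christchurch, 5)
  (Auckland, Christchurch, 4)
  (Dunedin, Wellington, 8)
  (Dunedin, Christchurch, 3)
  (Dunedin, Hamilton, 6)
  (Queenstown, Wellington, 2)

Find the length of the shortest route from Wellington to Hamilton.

10

A few of the Wellington→Hamilton routes:
Wellington-Auckland-Dunedin-Hamilton: 8 + 1 + 6 = 15
Wellington-Queenstown-Auckland-Dunedin-Hamilton: 2 + 1 + 1 + 6 = 10
Wellington-Christchurch-Dunedin-Hamilton: 5 + 3 + 6 = 14
Wellington-Dunedin-Hamilton: 8 + 6 = 14
Best route has total 10 mi.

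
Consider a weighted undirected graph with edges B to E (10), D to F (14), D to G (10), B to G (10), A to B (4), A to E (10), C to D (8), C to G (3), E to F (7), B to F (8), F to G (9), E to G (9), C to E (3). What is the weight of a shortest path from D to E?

Comparing a few candidate routes:
D -> G -> E: 10 + 9 = 19
D -> G -> C -> E: 10 + 3 + 3 = 16
D -> C -> E: 8 + 3 = 11
D -> C -> G -> E: 8 + 3 + 9 = 20
D -> F -> E: 14 + 7 = 21
Best route has total 11.

11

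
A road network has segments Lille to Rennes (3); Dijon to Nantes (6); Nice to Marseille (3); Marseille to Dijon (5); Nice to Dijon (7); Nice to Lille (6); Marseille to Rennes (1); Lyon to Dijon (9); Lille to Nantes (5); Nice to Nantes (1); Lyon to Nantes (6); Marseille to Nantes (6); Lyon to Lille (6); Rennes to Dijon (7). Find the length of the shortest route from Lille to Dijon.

9

Some routes from Lille to Dijon:
Lille→Nantes→Dijon: 5 + 6 = 11
Lille→Nice→Dijon: 6 + 7 = 13
Lille→Nantes→Nice→Dijon: 5 + 1 + 7 = 13
Lille→Rennes→Marseille→Dijon: 3 + 1 + 5 = 9
Lille→Rennes→Dijon: 3 + 7 = 10
The minimum is 9.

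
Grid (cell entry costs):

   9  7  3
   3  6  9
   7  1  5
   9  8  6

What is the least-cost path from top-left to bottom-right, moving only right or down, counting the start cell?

One optimal route is [0,0] -> [1,0] -> [1,1] -> [2,1] -> [2,2] -> [3,2].
Its cost is 9 + 3 + 6 + 1 + 5 + 6 = 30.

30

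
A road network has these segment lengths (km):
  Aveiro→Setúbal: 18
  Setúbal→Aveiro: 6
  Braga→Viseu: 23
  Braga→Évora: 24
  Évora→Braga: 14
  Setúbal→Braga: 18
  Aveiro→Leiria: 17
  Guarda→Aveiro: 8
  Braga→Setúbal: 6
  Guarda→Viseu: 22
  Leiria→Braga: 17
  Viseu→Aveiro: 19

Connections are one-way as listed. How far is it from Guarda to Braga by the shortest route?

42

Paths from Guarda to Braga:
Guarda-Aveiro-Setúbal-Braga: 8 + 18 + 18 = 44
Guarda-Viseu-Aveiro-Leiria-Braga: 22 + 19 + 17 + 17 = 75
Guarda-Viseu-Aveiro-Setúbal-Braga: 22 + 19 + 18 + 18 = 77
Guarda-Aveiro-Leiria-Braga: 8 + 17 + 17 = 42
Best route has total 42 km.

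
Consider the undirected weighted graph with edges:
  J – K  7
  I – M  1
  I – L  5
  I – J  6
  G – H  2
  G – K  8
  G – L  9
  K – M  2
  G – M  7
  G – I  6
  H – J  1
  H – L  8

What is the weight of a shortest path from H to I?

7

A few of the H→I routes:
H - G - M - I: 2 + 7 + 1 = 10
H - G - I: 2 + 6 = 8
H - J - K - M - I: 1 + 7 + 2 + 1 = 11
H - J - I: 1 + 6 = 7
Best route has total 7.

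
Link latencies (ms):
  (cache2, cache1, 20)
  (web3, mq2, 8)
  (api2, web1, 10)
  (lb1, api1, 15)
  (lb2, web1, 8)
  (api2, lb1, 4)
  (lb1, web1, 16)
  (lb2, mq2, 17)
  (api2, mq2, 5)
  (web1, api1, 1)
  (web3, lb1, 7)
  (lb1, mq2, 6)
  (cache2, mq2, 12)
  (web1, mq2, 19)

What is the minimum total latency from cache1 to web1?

Checking several routes:
cache1 - cache2 - mq2 - lb1 - api2 - web1: 20 + 12 + 6 + 4 + 10 = 52
cache1 - cache2 - mq2 - web1: 20 + 12 + 19 = 51
cache1 - cache2 - mq2 - api2 - web1: 20 + 12 + 5 + 10 = 47
cache1 - cache2 - mq2 - api2 - lb1 - api1 - web1: 20 + 12 + 5 + 4 + 15 + 1 = 57
cache1 - cache2 - mq2 - lb1 - web1: 20 + 12 + 6 + 16 = 54
cache1 - cache2 - mq2 - lb1 - api1 - web1: 20 + 12 + 6 + 15 + 1 = 54
The minimum is 47 ms.

47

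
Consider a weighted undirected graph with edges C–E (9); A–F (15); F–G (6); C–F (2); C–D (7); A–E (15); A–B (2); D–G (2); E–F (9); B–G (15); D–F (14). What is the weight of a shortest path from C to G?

8

A few of the C→G routes:
C-F-G: 2 + 6 = 8
C-F-D-G: 2 + 14 + 2 = 18
C-D-G: 7 + 2 = 9
C-D-F-G: 7 + 14 + 6 = 27
C-E-F-G: 9 + 9 + 6 = 24
The minimum is 8.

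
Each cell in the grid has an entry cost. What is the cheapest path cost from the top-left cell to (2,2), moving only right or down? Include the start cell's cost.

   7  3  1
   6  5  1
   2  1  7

19

Path r0c0 r0c1 r0c2 r1c2 r2c2: 7 + 3 + 1 + 1 + 7 = 19.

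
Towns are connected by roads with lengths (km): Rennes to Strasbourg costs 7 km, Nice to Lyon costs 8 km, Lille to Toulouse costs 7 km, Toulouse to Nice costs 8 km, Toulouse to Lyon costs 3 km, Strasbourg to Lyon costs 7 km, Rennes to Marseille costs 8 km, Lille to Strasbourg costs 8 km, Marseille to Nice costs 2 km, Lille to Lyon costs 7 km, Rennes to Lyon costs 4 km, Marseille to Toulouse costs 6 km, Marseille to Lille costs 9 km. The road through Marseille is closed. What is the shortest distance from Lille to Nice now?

15

Checking several routes:
Lille - Lyon - Nice: 7 + 8 = 15
Lille - Strasbourg - Lyon - Toulouse - Nice: 8 + 7 + 3 + 8 = 26
Lille - Strasbourg - Lyon - Nice: 8 + 7 + 8 = 23
Lille - Toulouse - Nice: 7 + 8 = 15
Lille - Lyon - Toulouse - Nice: 7 + 3 + 8 = 18
Lille - Toulouse - Lyon - Nice: 7 + 3 + 8 = 18
The minimum is 15 km.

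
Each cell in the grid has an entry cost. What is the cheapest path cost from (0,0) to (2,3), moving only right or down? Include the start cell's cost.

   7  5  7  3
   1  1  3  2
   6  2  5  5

19

Path [0,0] → [1,0] → [1,1] → [1,2] → [1,3] → [2,3]: 7 + 1 + 1 + 3 + 2 + 5 = 19.
(Top row then right column would cost 29.)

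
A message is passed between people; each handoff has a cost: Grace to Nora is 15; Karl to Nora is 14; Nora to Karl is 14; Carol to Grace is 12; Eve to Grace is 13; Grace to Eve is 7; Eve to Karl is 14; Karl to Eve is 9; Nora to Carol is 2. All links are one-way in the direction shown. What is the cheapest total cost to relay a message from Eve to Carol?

30

Paths from Eve to Carol:
Eve - Grace - Nora - Carol: 13 + 15 + 2 = 30
Eve - Karl - Nora - Carol: 14 + 14 + 2 = 30
Best route has total 30.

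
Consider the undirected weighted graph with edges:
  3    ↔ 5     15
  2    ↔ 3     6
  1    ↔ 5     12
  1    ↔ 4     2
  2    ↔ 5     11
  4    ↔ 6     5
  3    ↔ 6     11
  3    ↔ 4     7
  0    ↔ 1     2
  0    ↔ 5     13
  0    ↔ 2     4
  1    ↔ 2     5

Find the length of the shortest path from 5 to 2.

A few of the 5→2 routes:
5 - 0 - 1 - 2: 13 + 2 + 5 = 20
5 - 1 - 2: 12 + 5 = 17
5 - 1 - 0 - 2: 12 + 2 + 4 = 18
5 - 0 - 2: 13 + 4 = 17
5 - 2: 11
Best route has total 11.

11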